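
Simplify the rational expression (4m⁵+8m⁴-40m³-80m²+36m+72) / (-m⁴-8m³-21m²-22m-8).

Euclidean algorithm in ℚ[m]:
  4m⁵+8m⁴-40m³-80m²+36m+72 = (-4m+24)(-m⁴-8m³-21m²-22m-8) + (68m³+336m²+532m+264)
  -m⁴-8m³-21m²-22m-8 = (-(1/68)m-13/289)(68m³+336m²+532m+264) + ((560/289)m²+(1680/289)m+1120/289)
  68m³+336m²+532m+264 = ((4913/140)m+9537/140)((560/289)m²+(1680/289)m+1120/289) + (0)
Last nonzero remainder: (560/289)m²+(1680/289)m+1120/289. Dividing through by 560/289 gives the monic gcd m²+3m+2.
Cancel m²+3m+2 from numerator and denominator to get the reduced form.

(-4m³+4m²+36m-36)/(m²+5m+4)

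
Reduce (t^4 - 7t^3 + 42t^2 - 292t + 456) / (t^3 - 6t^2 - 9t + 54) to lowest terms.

(t^3 - t^2 + 36t - 76)/(t^2 - 9)

Euclidean algorithm in ℚ[t]:
  t^4 - 7t^3 + 42t^2 - 292t + 456 = (t - 1)(t^3 - 6t^2 - 9t + 54) + (45t^2 - 355t + 510)
  t^3 - 6t^2 - 9t + 54 = ((1/45)t + 17/405)(45t^2 - 355t + 510) + (-(440/81)t + 880/27)
  45t^2 - 355t + 510 = (-(729/88)t + 1377/88)(-(440/81)t + 880/27) + (0)
Last nonzero remainder: -(440/81)t + 880/27. Dividing through by -440/81 gives the monic gcd t - 6.
Cancel t - 6 from numerator and denominator to get the reduced form.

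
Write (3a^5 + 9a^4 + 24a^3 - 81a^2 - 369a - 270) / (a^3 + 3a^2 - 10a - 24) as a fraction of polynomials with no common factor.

Euclidean algorithm in ℚ[a]:
  3a^5 + 9a^4 + 24a^3 - 81a^2 - 369a - 270 = (3a^2 + 54)(a^3 + 3a^2 - 10a - 24) + (-171a^2 + 171a + 1026)
  a^3 + 3a^2 - 10a - 24 = (-(1/171)a - 4/171)(-171a^2 + 171a + 1026) + (0)
Last nonzero remainder: -171a^2 + 171a + 1026. Dividing through by -171 gives the monic gcd a^2 - a - 6.
Cancel a^2 - a - 6 from numerator and denominator to get the reduced form.

(3a^3 + 12a^2 + 54a + 45)/(a + 4)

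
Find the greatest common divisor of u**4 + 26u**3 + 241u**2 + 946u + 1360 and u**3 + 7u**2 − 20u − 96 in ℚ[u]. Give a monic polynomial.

u + 8

Euclidean algorithm in ℚ[u]:
  u**4 + 26u**3 + 241u**2 + 946u + 1360 = (u + 19)(u**3 + 7u**2 − 20u − 96) + (128u**2 + 1422u + 3184)
  u**3 + 7u**2 − 20u − 96 = ((1/128)u − 263/8192)(128u**2 + 1422u + 3184) + ((3185/4096)u + 3185/512)
  128u**2 + 1422u + 3184 = ((524288/3185)u + 1630208/3185)((3185/4096)u + 3185/512) + (0)
Last nonzero remainder: (3185/4096)u + 3185/512. Dividing through by 3185/4096 gives the monic gcd u + 8.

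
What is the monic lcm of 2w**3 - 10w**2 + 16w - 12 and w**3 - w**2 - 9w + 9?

Repeated division with remainder:
  2w**3 - 10w**2 + 16w - 12 = (2)(w**3 - w**2 - 9w + 9) + (-8w**2 + 34w - 30)
  w**3 - w**2 - 9w + 9 = (-(1/8)w - 13/32)(-8w**2 + 34w - 30) + ((17/16)w - 51/16)
  -8w**2 + 34w - 30 = (-(128/17)w + 160/17)((17/16)w - 51/16) + (0)
Last nonzero remainder: (17/16)w - 51/16. Dividing through by 17/16 gives the monic gcd w - 3.
Then lcm(f, g) = f·g / gcd(f, g); expanding and making the result monic gives the answer.

w**5 - 3w**4 - 5w**3 + 25w**2 - 36w + 18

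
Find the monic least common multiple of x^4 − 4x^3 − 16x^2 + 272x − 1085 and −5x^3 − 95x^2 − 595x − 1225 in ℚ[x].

By polynomial division,
  x^4 − 4x^3 − 16x^2 + 272x − 1085 = (−(1/5)x + 23/5)(−5x^3 − 95x^2 − 595x − 1225) + (302x^2 + 2764x + 4550)
  −5x^3 − 95x^2 − 595x − 1225 = (−(5/302)x − 7435/45602)(302x^2 + 2764x + 4550) + (−(1573800/22801)x − 11016600/22801)
  302x^2 + 2764x + 4550 = (−(3442951/786900)x − 296413/31476)(−(1573800/22801)x − 11016600/22801) + (0)
Last nonzero remainder: −(1573800/22801)x − 11016600/22801. Dividing through by −1573800/22801 gives the monic gcd x + 7.
Then lcm(f, g) = f·g / gcd(f, g); expanding and making the result monic gives the answer.

x^6 + 8x^5 − 29x^4 − 60x^3 + 1619x^2 − 3500x − 37975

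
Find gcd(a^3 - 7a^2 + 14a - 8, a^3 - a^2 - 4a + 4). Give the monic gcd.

a^2 - 3a + 2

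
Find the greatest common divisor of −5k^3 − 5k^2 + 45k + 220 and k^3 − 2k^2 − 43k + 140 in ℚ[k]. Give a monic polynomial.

k − 4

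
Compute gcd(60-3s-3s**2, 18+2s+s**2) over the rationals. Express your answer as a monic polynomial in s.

1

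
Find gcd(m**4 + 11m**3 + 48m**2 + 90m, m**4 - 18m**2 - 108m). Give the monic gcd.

Repeated division with remainder:
  m**4 + 11m**3 + 48m**2 + 90m = (m**4 - 18m**2 - 108m) + (11m**3 + 66m**2 + 198m)
  m**4 - 18m**2 - 108m = ((1/11)m - 6/11)(11m**3 + 66m**2 + 198m) + (0)
Last nonzero remainder: 11m**3 + 66m**2 + 198m. Dividing through by 11 gives the monic gcd m**3 + 6m**2 + 18m.

m**3 + 6m**2 + 18m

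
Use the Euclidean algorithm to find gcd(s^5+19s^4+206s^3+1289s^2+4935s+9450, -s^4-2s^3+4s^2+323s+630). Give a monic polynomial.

s^2+7s+45

By polynomial division,
  s^5+19s^4+206s^3+1289s^2+4935s+9450 = (-s-17)(-s^4-2s^3+4s^2+323s+630) + (176s^3+1680s^2+11056s+20160)
  -s^4-2s^3+4s^2+323s+630 = (-(1/176)s+83/1936)(176s^3+1680s^2+11056s+20160) + (-(630/121)s^2-(4410/121)s-28350/121)
  176s^3+1680s^2+11056s+20160 = (-(10648/315)s-3872/45)(-(630/121)s^2-(4410/121)s-28350/121) + (0)
Last nonzero remainder: -(630/121)s^2-(4410/121)s-28350/121. Dividing through by -630/121 gives the monic gcd s^2+7s+45.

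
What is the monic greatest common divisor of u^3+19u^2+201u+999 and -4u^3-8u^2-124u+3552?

u^2+10u+111

Repeated division with remainder:
  u^3+19u^2+201u+999 = (-1/4)(-4u^3-8u^2-124u+3552) + (17u^2+170u+1887)
  -4u^3-8u^2-124u+3552 = (-(4/17)u+32/17)(17u^2+170u+1887) + (0)
Last nonzero remainder: 17u^2+170u+1887. Dividing through by 17 gives the monic gcd u^2+10u+111.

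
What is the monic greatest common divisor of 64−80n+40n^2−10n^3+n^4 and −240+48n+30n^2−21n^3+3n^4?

Euclidean algorithm in ℚ[n]:
  n^4−10n^3+40n^2−80n+64 = (1/3)(3n^4−21n^3+30n^2+48n−240) + (−3n^3+30n^2−96n+144)
  3n^4−21n^3+30n^2+48n−240 = (−n−3)(−3n^3+30n^2−96n+144) + (24n^2−96n+192)
  −3n^3+30n^2−96n+144 = (−(1/8)n+3/4)(24n^2−96n+192) + (0)
Last nonzero remainder: 24n^2−96n+192. Dividing through by 24 gives the monic gcd n^2−4n+8.

8−4n+n^2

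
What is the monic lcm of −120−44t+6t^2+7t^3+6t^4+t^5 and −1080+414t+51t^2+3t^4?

By polynomial division,
  t^5+6t^4+7t^3+6t^2−44t−120 = ((1/3)t+2)(3t^4+51t^2+414t−1080) + (−10t^3−234t^2−512t+2040)
  3t^4+51t^2+414t−1080 = (−(3/10)t+351/50)(−10t^3−234t^2−512t+2040) + ((38502/25)t^2+(115506/25)t−77004/5)
  −10t^3−234t^2−512t+2040 = (−(125/19251)t−850/6417)((38502/25)t^2+(115506/25)t−77004/5) + (0)
Last nonzero remainder: (38502/25)t^2+(115506/25)t−77004/5. Dividing through by 38502/25 gives the monic gcd t^2+3t−10.
Then lcm(f, g) = f·g / gcd(f, g); expanding and making the result monic gives the answer.

−4320−1224t+228t^2+190t^3+201t^4+25t^5+3t^6+t^7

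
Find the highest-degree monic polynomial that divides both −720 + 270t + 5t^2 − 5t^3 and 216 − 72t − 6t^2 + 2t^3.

18 − 9t + t^2

Apply the Euclidean algorithm:
  −5t^3 + 5t^2 + 270t − 720 = (−5/2)(2t^3 − 6t^2 − 72t + 216) + (−10t^2 + 90t − 180)
  2t^3 − 6t^2 − 72t + 216 = (−(1/5)t − 6/5)(−10t^2 + 90t − 180) + (0)
Last nonzero remainder: −10t^2 + 90t − 180. Dividing through by −10 gives the monic gcd t^2 − 9t + 18.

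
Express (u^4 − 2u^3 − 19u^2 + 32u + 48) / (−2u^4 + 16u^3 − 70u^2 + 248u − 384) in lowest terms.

(−u^2 − 5u − 4)/(2u^2 − 2u + 32)

Apply the Euclidean algorithm:
  u^4 − 2u^3 − 19u^2 + 32u + 48 = (−1/2)(−2u^4 + 16u^3 − 70u^2 + 248u − 384) + (6u^3 − 54u^2 + 156u − 144)
  −2u^4 + 16u^3 − 70u^2 + 248u − 384 = (−(1/3)u − 1/3)(6u^3 − 54u^2 + 156u − 144) + (−36u^2 + 252u − 432)
  6u^3 − 54u^2 + 156u − 144 = (−(1/6)u + 1/3)(−36u^2 + 252u − 432) + (0)
Last nonzero remainder: −36u^2 + 252u − 432. Dividing through by −36 gives the monic gcd u^2 − 7u + 12.
Cancel u^2 − 7u + 12 from numerator and denominator to get the reduced form.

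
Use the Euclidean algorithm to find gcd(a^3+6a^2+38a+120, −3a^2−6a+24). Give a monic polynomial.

a+4

Repeated division with remainder:
  a^3+6a^2+38a+120 = (−(1/3)a−4/3)(−3a^2−6a+24) + (38a+152)
  −3a^2−6a+24 = (−(3/38)a+3/19)(38a+152) + (0)
Last nonzero remainder: 38a+152. Dividing through by 38 gives the monic gcd a+4.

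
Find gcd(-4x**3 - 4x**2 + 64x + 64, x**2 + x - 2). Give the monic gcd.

1

Repeated division with remainder:
  -4x**3 - 4x**2 + 64x + 64 = (-4x)(x**2 + x - 2) + (56x + 64)
  x**2 + x - 2 = ((1/56)x - 1/392)(56x + 64) + (-90/49)
  56x + 64 = (-(1372/45)x - 1568/45)(-90/49) + (0)
The last nonzero remainder is the constant -90/49, so the polynomials are coprime and gcd = 1.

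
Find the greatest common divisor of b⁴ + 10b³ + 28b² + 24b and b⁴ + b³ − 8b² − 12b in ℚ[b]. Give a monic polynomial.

b³ + 4b² + 4b

Euclidean algorithm in ℚ[b]:
  b⁴ + 10b³ + 28b² + 24b = (b⁴ + b³ − 8b² − 12b) + (9b³ + 36b² + 36b)
  b⁴ + b³ − 8b² − 12b = ((1/9)b − 1/3)(9b³ + 36b² + 36b) + (0)
Last nonzero remainder: 9b³ + 36b² + 36b. Dividing through by 9 gives the monic gcd b³ + 4b² + 4b.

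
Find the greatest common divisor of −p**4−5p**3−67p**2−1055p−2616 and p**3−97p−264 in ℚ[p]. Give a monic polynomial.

p**2+11p+24

Apply the Euclidean algorithm:
  −p**4−5p**3−67p**2−1055p−2616 = (−p−5)(p**3−97p−264) + (−164p**2−1804p−3936)
  p**3−97p−264 = (−(1/164)p+11/164)(−164p**2−1804p−3936) + (0)
Last nonzero remainder: −164p**2−1804p−3936. Dividing through by −164 gives the monic gcd p**2+11p+24.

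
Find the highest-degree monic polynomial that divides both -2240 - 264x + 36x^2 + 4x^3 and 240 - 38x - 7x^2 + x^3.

-8 + x

Euclidean algorithm in ℚ[x]:
  4x^3 + 36x^2 - 264x - 2240 = (4)(x^3 - 7x^2 - 38x + 240) + (64x^2 - 112x - 3200)
  x^3 - 7x^2 - 38x + 240 = ((1/64)x - 21/256)(64x^2 - 112x - 3200) + ((45/16)x - 45/2)
  64x^2 - 112x - 3200 = ((1024/45)x + 1280/9)((45/16)x - 45/2) + (0)
Last nonzero remainder: (45/16)x - 45/2. Dividing through by 45/16 gives the monic gcd x - 8.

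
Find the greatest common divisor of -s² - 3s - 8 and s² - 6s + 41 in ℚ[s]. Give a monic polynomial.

1

Apply the Euclidean algorithm:
  -s² - 3s - 8 = (-1)(s² - 6s + 41) + (-9s + 33)
  s² - 6s + 41 = (-(1/9)s + 7/27)(-9s + 33) + (292/9)
  -9s + 33 = (-(81/292)s + 297/292)(292/9) + (0)
The last nonzero remainder is the constant 292/9, so the polynomials are coprime and gcd = 1.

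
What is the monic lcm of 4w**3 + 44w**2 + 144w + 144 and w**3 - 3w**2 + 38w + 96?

w**5 + 6w**4 + 29w**3 + 384w**2 + 1548w + 1728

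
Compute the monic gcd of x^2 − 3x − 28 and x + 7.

1

Euclidean algorithm in ℚ[x]:
  x^2 − 3x − 28 = (x − 10)(x + 7) + (42)
  x + 7 = ((1/42)x + 1/6)(42) + (0)
The last nonzero remainder is the constant 42, so the polynomials are coprime and gcd = 1.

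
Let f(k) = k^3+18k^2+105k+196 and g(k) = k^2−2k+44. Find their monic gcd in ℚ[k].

1

By polynomial division,
  k^3+18k^2+105k+196 = (k+20)(k^2−2k+44) + (101k−684)
  k^2−2k+44 = ((1/101)k+482/10201)(101k−684) + (778532/10201)
  101k−684 = ((1030301/778532)k−1744371/194633)(778532/10201) + (0)
The last nonzero remainder is the constant 778532/10201, so the polynomials are coprime and gcd = 1.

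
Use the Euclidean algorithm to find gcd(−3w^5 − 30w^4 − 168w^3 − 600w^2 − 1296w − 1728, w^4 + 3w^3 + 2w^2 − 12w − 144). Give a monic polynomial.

w^3 + 6w^2 + 20w + 48

By polynomial division,
  −3w^5 − 30w^4 − 168w^3 − 600w^2 − 1296w − 1728 = (−3w − 21)(w^4 + 3w^3 + 2w^2 − 12w − 144) + (−99w^3 − 594w^2 − 1980w − 4752)
  w^4 + 3w^3 + 2w^2 − 12w − 144 = (−(1/99)w + 1/33)(−99w^3 − 594w^2 − 1980w − 4752) + (0)
Last nonzero remainder: −99w^3 − 594w^2 − 1980w − 4752. Dividing through by −99 gives the monic gcd w^3 + 6w^2 + 20w + 48.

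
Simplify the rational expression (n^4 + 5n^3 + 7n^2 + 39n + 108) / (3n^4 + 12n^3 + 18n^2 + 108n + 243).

Euclidean algorithm in ℚ[n]:
  n^4 + 5n^3 + 7n^2 + 39n + 108 = (1/3)(3n^4 + 12n^3 + 18n^2 + 108n + 243) + (n^3 + n^2 + 3n + 27)
  3n^4 + 12n^3 + 18n^2 + 108n + 243 = (3n + 9)(n^3 + n^2 + 3n + 27) + (0)
The last nonzero remainder n^3 + n^2 + 3n + 27 is already monic.
Cancel n^3 + n^2 + 3n + 27 from numerator and denominator to get the reduced form.

(n + 4)/(3n + 9)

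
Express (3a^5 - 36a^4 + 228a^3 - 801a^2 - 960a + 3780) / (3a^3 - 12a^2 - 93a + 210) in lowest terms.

Apply the Euclidean algorithm:
  3a^5 - 36a^4 + 228a^3 - 801a^2 - 960a + 3780 = (a^2 - 8a + 75)(3a^3 - 12a^2 - 93a + 210) + (-855a^2 + 7695a - 11970)
  3a^3 - 12a^2 - 93a + 210 = (-(1/285)a - 1/57)(-855a^2 + 7695a - 11970) + (0)
Last nonzero remainder: -855a^2 + 7695a - 11970. Dividing through by -855 gives the monic gcd a^2 - 9a + 14.
Cancel a^2 - 9a + 14 from numerator and denominator to get the reduced form.

(a^3 - 3a^2 + 35a + 90)/(a + 5)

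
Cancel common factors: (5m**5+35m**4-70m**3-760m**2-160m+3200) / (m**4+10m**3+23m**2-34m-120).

Apply the Euclidean algorithm:
  5m**5+35m**4-70m**3-760m**2-160m+3200 = (5m-15)(m**4+10m**3+23m**2-34m-120) + (-35m**3-245m**2-70m+1400)
  m**4+10m**3+23m**2-34m-120 = (-(1/35)m-3/35)(-35m**3-245m**2-70m+1400) + (0)
Last nonzero remainder: -35m**3-245m**2-70m+1400. Dividing through by -35 gives the monic gcd m**3+7m**2+2m-40.
Cancel m**3+7m**2+2m-40 from numerator and denominator to get the reduced form.

(5m**2-80)/(m+3)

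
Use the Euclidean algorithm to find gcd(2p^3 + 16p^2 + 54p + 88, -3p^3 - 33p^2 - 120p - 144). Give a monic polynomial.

By polynomial division,
  2p^3 + 16p^2 + 54p + 88 = (-2/3)(-3p^3 - 33p^2 - 120p - 144) + (-6p^2 - 26p - 8)
  -3p^3 - 33p^2 - 120p - 144 = ((1/2)p + 10/3)(-6p^2 - 26p - 8) + (-(88/3)p - 352/3)
  -6p^2 - 26p - 8 = ((9/44)p + 3/44)(-(88/3)p - 352/3) + (0)
Last nonzero remainder: -(88/3)p - 352/3. Dividing through by -88/3 gives the monic gcd p + 4.

p + 4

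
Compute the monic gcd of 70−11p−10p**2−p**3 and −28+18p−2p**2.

−2+p

Apply the Euclidean algorithm:
  −p**3−10p**2−11p+70 = ((1/2)p+19/2)(−2p**2+18p−28) + (−168p+336)
  −2p**2+18p−28 = ((1/84)p−1/12)(−168p+336) + (0)
Last nonzero remainder: −168p+336. Dividing through by −168 gives the monic gcd p−2.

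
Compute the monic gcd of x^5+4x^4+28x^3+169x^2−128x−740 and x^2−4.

By polynomial division,
  x^5+4x^4+28x^3+169x^2−128x−740 = (x^3+4x^2+32x+185)(x^2−4) + (0)
The last nonzero remainder x^2−4 is already monic.

x^2−4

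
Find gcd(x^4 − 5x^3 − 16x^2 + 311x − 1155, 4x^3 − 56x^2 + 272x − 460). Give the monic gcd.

By polynomial division,
  x^4 − 5x^3 − 16x^2 + 311x − 1155 = ((1/4)x + 9/4)(4x^3 − 56x^2 + 272x − 460) + (42x^2 − 186x − 120)
  4x^3 − 56x^2 + 272x − 460 = ((2/21)x − 134/147)(42x^2 − 186x − 120) + ((5580/49)x − 27900/49)
  42x^2 − 186x − 120 = ((343/930)x + 98/465)((5580/49)x − 27900/49) + (0)
Last nonzero remainder: (5580/49)x − 27900/49. Dividing through by 5580/49 gives the monic gcd x − 5.

x − 5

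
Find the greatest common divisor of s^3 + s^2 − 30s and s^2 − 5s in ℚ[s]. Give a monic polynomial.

By polynomial division,
  s^3 + s^2 − 30s = (s + 6)(s^2 − 5s) + (0)
The last nonzero remainder s^2 − 5s is already monic.

s^2 − 5s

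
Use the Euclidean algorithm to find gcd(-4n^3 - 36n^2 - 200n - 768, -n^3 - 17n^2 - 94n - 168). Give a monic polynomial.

n + 6

Euclidean algorithm in ℚ[n]:
  -4n^3 - 36n^2 - 200n - 768 = (4)(-n^3 - 17n^2 - 94n - 168) + (32n^2 + 176n - 96)
  -n^3 - 17n^2 - 94n - 168 = (-(1/32)n - 23/64)(32n^2 + 176n - 96) + (-(135/4)n - 405/2)
  32n^2 + 176n - 96 = (-(128/135)n + 64/135)(-(135/4)n - 405/2) + (0)
Last nonzero remainder: -(135/4)n - 405/2. Dividing through by -135/4 gives the monic gcd n + 6.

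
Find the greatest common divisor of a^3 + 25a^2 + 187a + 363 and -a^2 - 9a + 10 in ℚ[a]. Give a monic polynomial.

1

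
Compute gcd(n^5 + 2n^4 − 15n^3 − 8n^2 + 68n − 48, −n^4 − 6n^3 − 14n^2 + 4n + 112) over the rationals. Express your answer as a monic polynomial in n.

n^2 + 2n − 8

Repeated division with remainder:
  n^5 + 2n^4 − 15n^3 − 8n^2 + 68n − 48 = (−n + 4)(−n^4 − 6n^3 − 14n^2 + 4n + 112) + (−5n^3 + 52n^2 + 164n − 496)
  −n^4 − 6n^3 − 14n^2 + 4n + 112 = ((1/5)n + 82/25)(−5n^3 + 52n^2 + 164n − 496) + (−(5434/25)n^2 − (10868/25)n + 43472/25)
  −5n^3 + 52n^2 + 164n − 496 = ((125/5434)n − 775/2717)(−(5434/25)n^2 − (10868/25)n + 43472/25) + (0)
Last nonzero remainder: −(5434/25)n^2 − (10868/25)n + 43472/25. Dividing through by −5434/25 gives the monic gcd n^2 + 2n − 8.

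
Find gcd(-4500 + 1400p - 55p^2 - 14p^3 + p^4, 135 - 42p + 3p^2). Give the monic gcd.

45 - 14p + p^2

Apply the Euclidean algorithm:
  p^4 - 14p^3 - 55p^2 + 1400p - 4500 = ((1/3)p^2 - 100/3)(3p^2 - 42p + 135) + (0)
Last nonzero remainder: 3p^2 - 42p + 135. Dividing through by 3 gives the monic gcd p^2 - 14p + 45.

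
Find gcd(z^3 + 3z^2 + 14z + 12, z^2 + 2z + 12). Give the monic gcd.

z^2 + 2z + 12

Apply the Euclidean algorithm:
  z^3 + 3z^2 + 14z + 12 = (z + 1)(z^2 + 2z + 12) + (0)
The last nonzero remainder z^2 + 2z + 12 is already monic.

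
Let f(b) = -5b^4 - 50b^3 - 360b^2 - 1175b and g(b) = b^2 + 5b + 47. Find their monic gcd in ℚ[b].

Repeated division with remainder:
  -5b^4 - 50b^3 - 360b^2 - 1175b = (-5b^2 - 25b)(b^2 + 5b + 47) + (0)
The last nonzero remainder b^2 + 5b + 47 is already monic.

b^2 + 5b + 47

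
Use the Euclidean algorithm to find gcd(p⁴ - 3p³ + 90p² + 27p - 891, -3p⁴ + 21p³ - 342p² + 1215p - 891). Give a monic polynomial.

p³ - 6p² + 108p - 297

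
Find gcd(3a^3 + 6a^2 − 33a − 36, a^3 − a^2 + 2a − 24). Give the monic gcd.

a − 3

Repeated division with remainder:
  3a^3 + 6a^2 − 33a − 36 = (3)(a^3 − a^2 + 2a − 24) + (9a^2 − 39a + 36)
  a^3 − a^2 + 2a − 24 = ((1/9)a + 10/27)(9a^2 − 39a + 36) + ((112/9)a − 112/3)
  9a^2 − 39a + 36 = ((81/112)a − 27/28)((112/9)a − 112/3) + (0)
Last nonzero remainder: (112/9)a − 112/3. Dividing through by 112/9 gives the monic gcd a − 3.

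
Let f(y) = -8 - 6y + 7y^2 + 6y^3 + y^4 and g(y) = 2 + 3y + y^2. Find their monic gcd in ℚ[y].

By polynomial division,
  y^4 + 6y^3 + 7y^2 - 6y - 8 = (y^2 + 3y - 4)(y^2 + 3y + 2) + (0)
The last nonzero remainder y^2 + 3y + 2 is already monic.

2 + 3y + y^2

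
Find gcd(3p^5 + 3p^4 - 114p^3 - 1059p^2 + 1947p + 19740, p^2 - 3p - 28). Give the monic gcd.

By polynomial division,
  3p^5 + 3p^4 - 114p^3 - 1059p^2 + 1947p + 19740 = (3p^3 + 12p^2 + 6p - 705)(p^2 - 3p - 28) + (0)
The last nonzero remainder p^2 - 3p - 28 is already monic.

p^2 - 3p - 28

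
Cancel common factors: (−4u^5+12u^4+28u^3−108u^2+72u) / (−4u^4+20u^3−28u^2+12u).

Repeated division with remainder:
  −4u^5+12u^4+28u^3−108u^2+72u = (u+2)(−4u^4+20u^3−28u^2+12u) + (16u^3−64u^2+48u)
  −4u^4+20u^3−28u^2+12u = (−(1/4)u+1/4)(16u^3−64u^2+48u) + (0)
Last nonzero remainder: 16u^3−64u^2+48u. Dividing through by 16 gives the monic gcd u^3−4u^2+3u.
Cancel u^3−4u^2+3u from numerator and denominator to get the reduced form.

(u^2+u−6)/(u−1)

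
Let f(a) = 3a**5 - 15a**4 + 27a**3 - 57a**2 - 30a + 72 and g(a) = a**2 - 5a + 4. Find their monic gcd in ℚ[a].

a**2 - 5a + 4

Repeated division with remainder:
  3a**5 - 15a**4 + 27a**3 - 57a**2 - 30a + 72 = (3a**3 + 15a + 18)(a**2 - 5a + 4) + (0)
The last nonzero remainder a**2 - 5a + 4 is already monic.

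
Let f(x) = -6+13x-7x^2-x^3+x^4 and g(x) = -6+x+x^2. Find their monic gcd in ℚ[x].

-6+x+x^2

Apply the Euclidean algorithm:
  x^4-x^3-7x^2+13x-6 = (x^2-2x+1)(x^2+x-6) + (0)
The last nonzero remainder x^2+x-6 is already monic.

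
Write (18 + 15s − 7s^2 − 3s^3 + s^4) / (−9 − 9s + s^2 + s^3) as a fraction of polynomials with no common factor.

By polynomial division,
  s^4 − 3s^3 − 7s^2 + 15s + 18 = (s − 4)(s^3 + s^2 − 9s − 9) + (6s^2 − 12s − 18)
  s^3 + s^2 − 9s − 9 = ((1/6)s + 1/2)(6s^2 − 12s − 18) + (0)
Last nonzero remainder: 6s^2 − 12s − 18. Dividing through by 6 gives the monic gcd s^2 − 2s − 3.
Cancel s^2 − 2s − 3 from numerator and denominator to get the reduced form.

(−6 − s + s^2)/(3 + s)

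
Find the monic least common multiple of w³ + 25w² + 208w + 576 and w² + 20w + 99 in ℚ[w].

w⁴ + 36w³ + 483w² + 2864w + 6336

By polynomial division,
  w³ + 25w² + 208w + 576 = (w + 5)(w² + 20w + 99) + (9w + 81)
  w² + 20w + 99 = ((1/9)w + 11/9)(9w + 81) + (0)
Last nonzero remainder: 9w + 81. Dividing through by 9 gives the monic gcd w + 9.
Then lcm(f, g) = f·g / gcd(f, g); expanding and making the result monic gives the answer.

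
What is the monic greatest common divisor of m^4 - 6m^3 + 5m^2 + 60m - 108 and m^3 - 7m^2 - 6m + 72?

m + 3

Repeated division with remainder:
  m^4 - 6m^3 + 5m^2 + 60m - 108 = (m + 1)(m^3 - 7m^2 - 6m + 72) + (18m^2 - 6m - 180)
  m^3 - 7m^2 - 6m + 72 = ((1/18)m - 10/27)(18m^2 - 6m - 180) + ((16/9)m + 16/3)
  18m^2 - 6m - 180 = ((81/8)m - 135/4)((16/9)m + 16/3) + (0)
Last nonzero remainder: (16/9)m + 16/3. Dividing through by 16/9 gives the monic gcd m + 3.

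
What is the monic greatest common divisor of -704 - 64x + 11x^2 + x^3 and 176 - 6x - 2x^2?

-88 + 3x + x^2

Repeated division with remainder:
  x^3 + 11x^2 - 64x - 704 = (-(1/2)x - 4)(-2x^2 - 6x + 176) + (0)
Last nonzero remainder: -2x^2 - 6x + 176. Dividing through by -2 gives the monic gcd x^2 + 3x - 88.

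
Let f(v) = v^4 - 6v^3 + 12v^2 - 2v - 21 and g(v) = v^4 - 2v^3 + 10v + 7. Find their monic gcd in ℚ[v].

v^3 - 3v^2 + 3v + 7

Euclidean algorithm in ℚ[v]:
  v^4 - 6v^3 + 12v^2 - 2v - 21 = (v^4 - 2v^3 + 10v + 7) + (-4v^3 + 12v^2 - 12v - 28)
  v^4 - 2v^3 + 10v + 7 = (-(1/4)v - 1/4)(-4v^3 + 12v^2 - 12v - 28) + (0)
Last nonzero remainder: -4v^3 + 12v^2 - 12v - 28. Dividing through by -4 gives the monic gcd v^3 - 3v^2 + 3v + 7.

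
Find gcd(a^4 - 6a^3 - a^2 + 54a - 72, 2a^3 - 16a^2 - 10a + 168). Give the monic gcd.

a^2 - a - 12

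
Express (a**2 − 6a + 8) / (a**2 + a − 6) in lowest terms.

(a − 4)/(a + 3)

Repeated division with remainder:
  a**2 − 6a + 8 = (a**2 + a − 6) + (−7a + 14)
  a**2 + a − 6 = (−(1/7)a − 3/7)(−7a + 14) + (0)
Last nonzero remainder: −7a + 14. Dividing through by −7 gives the monic gcd a − 2.
Cancel a − 2 from numerator and denominator to get the reduced form.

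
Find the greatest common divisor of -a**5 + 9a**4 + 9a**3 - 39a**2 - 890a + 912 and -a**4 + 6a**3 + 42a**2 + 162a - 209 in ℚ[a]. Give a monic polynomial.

a**3 + 5a**2 + 13a - 19

Repeated division with remainder:
  -a**5 + 9a**4 + 9a**3 - 39a**2 - 890a + 912 = (a - 3)(-a**4 + 6a**3 + 42a**2 + 162a - 209) + (-15a**3 - 75a**2 - 195a + 285)
  -a**4 + 6a**3 + 42a**2 + 162a - 209 = ((1/15)a - 11/15)(-15a**3 - 75a**2 - 195a + 285) + (0)
Last nonzero remainder: -15a**3 - 75a**2 - 195a + 285. Dividing through by -15 gives the monic gcd a**3 + 5a**2 + 13a - 19.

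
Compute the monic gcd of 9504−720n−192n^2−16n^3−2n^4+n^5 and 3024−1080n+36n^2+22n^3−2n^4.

By polynomial division,
  n^5−2n^4−16n^3−192n^2−720n+9504 = (−(1/2)n−9/2)(−2n^4+22n^3+36n^2−1080n+3024) + (101n^3−570n^2−4068n+23112)
  −2n^4+22n^3+36n^2−1080n+3024 = (−(2/101)n+1082/10201)(101n^3−570n^2−4068n+23112) + ((162240/10201)n^2−(1946880/10201)n+5840640/10201)
  101n^3−570n^2−4068n+23112 = ((1030301/162240)n+1091507/27040)((162240/10201)n^2−(1946880/10201)n+5840640/10201) + (0)
Last nonzero remainder: (162240/10201)n^2−(1946880/10201)n+5840640/10201. Dividing through by 162240/10201 gives the monic gcd n^2−12n+36.

36−12n+n^2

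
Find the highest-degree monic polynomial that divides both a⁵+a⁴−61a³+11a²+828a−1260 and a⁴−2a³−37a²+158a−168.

a³+2a²−29a+42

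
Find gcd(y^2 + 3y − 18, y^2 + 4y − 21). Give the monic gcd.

y − 3

By polynomial division,
  y^2 + 3y − 18 = (y^2 + 4y − 21) + (−y + 3)
  y^2 + 4y − 21 = (−y − 7)(−y + 3) + (0)
Last nonzero remainder: −y + 3. Dividing through by −1 gives the monic gcd y − 3.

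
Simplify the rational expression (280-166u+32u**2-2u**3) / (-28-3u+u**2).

(-40+18u-2u**2)/(4+u)

By polynomial division,
  -2u**3+32u**2-166u+280 = (-2u+26)(u**2-3u-28) + (-144u+1008)
  u**2-3u-28 = (-(1/144)u-1/36)(-144u+1008) + (0)
Last nonzero remainder: -144u+1008. Dividing through by -144 gives the monic gcd u-7.
Cancel u-7 from numerator and denominator to get the reduced form.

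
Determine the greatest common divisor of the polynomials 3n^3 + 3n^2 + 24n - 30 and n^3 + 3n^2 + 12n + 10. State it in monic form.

Apply the Euclidean algorithm:
  3n^3 + 3n^2 + 24n - 30 = (3)(n^3 + 3n^2 + 12n + 10) + (-6n^2 - 12n - 60)
  n^3 + 3n^2 + 12n + 10 = (-(1/6)n - 1/6)(-6n^2 - 12n - 60) + (0)
Last nonzero remainder: -6n^2 - 12n - 60. Dividing through by -6 gives the monic gcd n^2 + 2n + 10.

n^2 + 2n + 10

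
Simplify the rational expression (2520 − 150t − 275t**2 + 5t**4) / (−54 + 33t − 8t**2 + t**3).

(−840 − 230t + 15t**2 + 5t**3)/(18 − 5t + t**2)

Euclidean algorithm in ℚ[t]:
  5t**4 − 275t**2 − 150t + 2520 = (5t + 40)(t**3 − 8t**2 + 33t − 54) + (−120t**2 − 1200t + 4680)
  t**3 − 8t**2 + 33t − 54 = (−(1/120)t + 3/20)(−120t**2 − 1200t + 4680) + (252t − 756)
  −120t**2 − 1200t + 4680 = (−(10/21)t − 130/21)(252t − 756) + (0)
Last nonzero remainder: 252t − 756. Dividing through by 252 gives the monic gcd t − 3.
Cancel t − 3 from numerator and denominator to get the reduced form.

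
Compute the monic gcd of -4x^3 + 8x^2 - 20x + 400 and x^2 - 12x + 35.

x - 5

Euclidean algorithm in ℚ[x]:
  -4x^3 + 8x^2 - 20x + 400 = (-4x - 40)(x^2 - 12x + 35) + (-360x + 1800)
  x^2 - 12x + 35 = (-(1/360)x + 7/360)(-360x + 1800) + (0)
Last nonzero remainder: -360x + 1800. Dividing through by -360 gives the monic gcd x - 5.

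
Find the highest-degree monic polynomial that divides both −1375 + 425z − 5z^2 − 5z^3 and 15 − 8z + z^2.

Apply the Euclidean algorithm:
  −5z^3 − 5z^2 + 425z − 1375 = (−5z − 45)(z^2 − 8z + 15) + (140z − 700)
  z^2 − 8z + 15 = ((1/140)z − 3/140)(140z − 700) + (0)
Last nonzero remainder: 140z − 700. Dividing through by 140 gives the monic gcd z − 5.

−5 + z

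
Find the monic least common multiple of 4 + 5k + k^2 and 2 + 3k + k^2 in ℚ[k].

8 + 14k + 7k^2 + k^3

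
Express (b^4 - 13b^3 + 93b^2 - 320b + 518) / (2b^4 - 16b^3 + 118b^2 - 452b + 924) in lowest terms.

By polynomial division,
  b^4 - 13b^3 + 93b^2 - 320b + 518 = (1/2)(2b^4 - 16b^3 + 118b^2 - 452b + 924) + (-5b^3 + 34b^2 - 94b + 56)
  2b^4 - 16b^3 + 118b^2 - 452b + 924 = (-(2/5)b + 12/25)(-5b^3 + 34b^2 - 94b + 56) + ((1602/25)b^2 - (9612/25)b + 22428/25)
  -5b^3 + 34b^2 - 94b + 56 = (-(125/1602)b + 50/801)((1602/25)b^2 - (9612/25)b + 22428/25) + (0)
Last nonzero remainder: (1602/25)b^2 - (9612/25)b + 22428/25. Dividing through by 1602/25 gives the monic gcd b^2 - 6b + 14.
Cancel b^2 - 6b + 14 from numerator and denominator to get the reduced form.

(b^2 - 7b + 37)/(2b^2 - 4b + 66)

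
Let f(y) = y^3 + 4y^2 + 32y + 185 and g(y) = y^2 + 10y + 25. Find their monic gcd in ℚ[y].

By polynomial division,
  y^3 + 4y^2 + 32y + 185 = (y − 6)(y^2 + 10y + 25) + (67y + 335)
  y^2 + 10y + 25 = ((1/67)y + 5/67)(67y + 335) + (0)
Last nonzero remainder: 67y + 335. Dividing through by 67 gives the monic gcd y + 5.

y + 5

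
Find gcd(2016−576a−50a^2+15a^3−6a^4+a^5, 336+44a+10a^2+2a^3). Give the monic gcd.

Euclidean algorithm in ℚ[a]:
  a^5−6a^4+15a^3−50a^2−576a+2016 = ((1/2)a^2−(11/2)a+24)(2a^3+10a^2+44a+336) + (−216a^2+216a−6048)
  2a^3+10a^2+44a+336 = (−(1/108)a−1/18)(−216a^2+216a−6048) + (0)
Last nonzero remainder: −216a^2+216a−6048. Dividing through by −216 gives the monic gcd a^2−a+28.

28−a+a^2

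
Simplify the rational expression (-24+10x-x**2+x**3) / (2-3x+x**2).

(12+x+x**2)/(-1+x)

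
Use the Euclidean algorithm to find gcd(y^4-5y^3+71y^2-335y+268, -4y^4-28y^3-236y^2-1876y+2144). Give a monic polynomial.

Apply the Euclidean algorithm:
  y^4-5y^3+71y^2-335y+268 = (-1/4)(-4y^4-28y^3-236y^2-1876y+2144) + (-12y^3+12y^2-804y+804)
  -4y^4-28y^3-236y^2-1876y+2144 = ((1/3)y+8/3)(-12y^3+12y^2-804y+804) + (0)
Last nonzero remainder: -12y^3+12y^2-804y+804. Dividing through by -12 gives the monic gcd y^3-y^2+67y-67.

y^3-y^2+67y-67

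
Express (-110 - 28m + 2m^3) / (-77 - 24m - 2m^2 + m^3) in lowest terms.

Apply the Euclidean algorithm:
  2m^3 - 28m - 110 = (2)(m^3 - 2m^2 - 24m - 77) + (4m^2 + 20m + 44)
  m^3 - 2m^2 - 24m - 77 = ((1/4)m - 7/4)(4m^2 + 20m + 44) + (0)
Last nonzero remainder: 4m^2 + 20m + 44. Dividing through by 4 gives the monic gcd m^2 + 5m + 11.
Cancel m^2 + 5m + 11 from numerator and denominator to get the reduced form.

(-10 + 2m)/(-7 + m)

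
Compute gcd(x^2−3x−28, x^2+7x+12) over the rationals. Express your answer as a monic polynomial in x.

x+4

Euclidean algorithm in ℚ[x]:
  x^2−3x−28 = (x^2+7x+12) + (−10x−40)
  x^2+7x+12 = (−(1/10)x−3/10)(−10x−40) + (0)
Last nonzero remainder: −10x−40. Dividing through by −10 gives the monic gcd x+4.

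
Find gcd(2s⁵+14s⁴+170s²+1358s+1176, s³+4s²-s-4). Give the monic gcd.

Euclidean algorithm in ℚ[s]:
  2s⁵+14s⁴+170s²+1358s+1176 = (2s²+6s-22)(s³+4s²-s-4) + (272s²+1360s+1088)
  s³+4s²-s-4 = ((1/272)s-1/272)(272s²+1360s+1088) + (0)
Last nonzero remainder: 272s²+1360s+1088. Dividing through by 272 gives the monic gcd s²+5s+4.

s²+5s+4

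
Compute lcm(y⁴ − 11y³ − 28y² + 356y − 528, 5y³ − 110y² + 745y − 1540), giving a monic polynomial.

y⁵ − 18y⁴ + 49y³ + 552y² − 3020y + 3696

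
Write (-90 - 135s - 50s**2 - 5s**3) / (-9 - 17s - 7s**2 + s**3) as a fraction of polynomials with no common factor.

Euclidean algorithm in ℚ[s]:
  -5s**3 - 50s**2 - 135s - 90 = (-5)(s**3 - 7s**2 - 17s - 9) + (-85s**2 - 220s - 135)
  s**3 - 7s**2 - 17s - 9 = (-(1/85)s + 163/1445)(-85s**2 - 220s - 135) + ((1800/289)s + 1800/289)
  -85s**2 - 220s - 135 = (-(4913/360)s - 867/40)((1800/289)s + 1800/289) + (0)
Last nonzero remainder: (1800/289)s + 1800/289. Dividing through by 1800/289 gives the monic gcd s + 1.
Cancel s + 1 from numerator and denominator to get the reduced form.

(-90 - 45s - 5s**2)/(-9 - 8s + s**2)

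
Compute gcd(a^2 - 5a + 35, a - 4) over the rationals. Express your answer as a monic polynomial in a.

Repeated division with remainder:
  a^2 - 5a + 35 = (a - 1)(a - 4) + (31)
  a - 4 = ((1/31)a - 4/31)(31) + (0)
The last nonzero remainder is the constant 31, so the polynomials are coprime and gcd = 1.

1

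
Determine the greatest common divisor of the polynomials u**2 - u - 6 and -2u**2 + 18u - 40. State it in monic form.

1

Repeated division with remainder:
  u**2 - u - 6 = (-1/2)(-2u**2 + 18u - 40) + (8u - 26)
  -2u**2 + 18u - 40 = (-(1/4)u + 23/16)(8u - 26) + (-21/8)
  8u - 26 = (-(64/21)u + 208/21)(-21/8) + (0)
The last nonzero remainder is the constant -21/8, so the polynomials are coprime and gcd = 1.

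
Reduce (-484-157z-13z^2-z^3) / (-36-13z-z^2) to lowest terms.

(121+9z+z^2)/(9+z)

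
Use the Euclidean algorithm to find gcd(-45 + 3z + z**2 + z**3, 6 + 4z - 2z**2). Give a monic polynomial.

-3 + z

By polynomial division,
  z**3 + z**2 + 3z - 45 = (-(1/2)z - 3/2)(-2z**2 + 4z + 6) + (12z - 36)
  -2z**2 + 4z + 6 = (-(1/6)z - 1/6)(12z - 36) + (0)
Last nonzero remainder: 12z - 36. Dividing through by 12 gives the monic gcd z - 3.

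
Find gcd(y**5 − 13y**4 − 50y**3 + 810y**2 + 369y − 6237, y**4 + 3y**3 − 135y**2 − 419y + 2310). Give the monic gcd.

Apply the Euclidean algorithm:
  y**5 − 13y**4 − 50y**3 + 810y**2 + 369y − 6237 = (y − 16)(y**4 + 3y**3 − 135y**2 − 419y + 2310) + (133y**3 − 931y**2 − 8645y + 30723)
  y**4 + 3y**3 − 135y**2 − 419y + 2310 = ((1/133)y + 10/133)(133y**3 − 931y**2 − 8645y + 30723) + (0)
Last nonzero remainder: 133y**3 − 931y**2 − 8645y + 30723. Dividing through by 133 gives the monic gcd y**3 − 7y**2 − 65y + 231.

y**3 − 7y**2 − 65y + 231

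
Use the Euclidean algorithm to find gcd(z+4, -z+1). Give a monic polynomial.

1

By polynomial division,
  z+4 = (-1)(-z+1) + (5)
  -z+1 = (-(1/5)z+1/5)(5) + (0)
The last nonzero remainder is the constant 5, so the polynomials are coprime and gcd = 1.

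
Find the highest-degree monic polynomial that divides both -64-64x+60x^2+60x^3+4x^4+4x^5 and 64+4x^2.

16+x^2

By polynomial division,
  4x^5+4x^4+60x^3+60x^2-64x-64 = (x^3+x^2-x-1)(4x^2+64) + (0)
Last nonzero remainder: 4x^2+64. Dividing through by 4 gives the monic gcd x^2+16.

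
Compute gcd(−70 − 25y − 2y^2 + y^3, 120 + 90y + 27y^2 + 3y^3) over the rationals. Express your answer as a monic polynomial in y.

10 + 5y + y^2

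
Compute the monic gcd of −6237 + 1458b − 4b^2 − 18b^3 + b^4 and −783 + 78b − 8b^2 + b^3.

Euclidean algorithm in ℚ[b]:
  b^4 − 18b^3 − 4b^2 + 1458b − 6237 = (b − 10)(b^3 − 8b^2 + 78b − 783) + (−162b^2 + 3021b − 14067)
  b^3 − 8b^2 + 78b − 783 = (−(1/162)b − 575/8748)(−162b^2 + 3021b − 14067) + ((553267/2916)b − 553267/324)
  −162b^2 + 3021b − 14067 = (−(472392/553267)b + 4557708/553267)((553267/2916)b − 553267/324) + (0)
Last nonzero remainder: (553267/2916)b − 553267/324. Dividing through by 553267/2916 gives the monic gcd b − 9.

−9 + b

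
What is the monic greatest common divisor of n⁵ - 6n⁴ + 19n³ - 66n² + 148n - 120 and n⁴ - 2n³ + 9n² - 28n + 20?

n³ - n² + 8n - 20

Euclidean algorithm in ℚ[n]:
  n⁵ - 6n⁴ + 19n³ - 66n² + 148n - 120 = (n - 4)(n⁴ - 2n³ + 9n² - 28n + 20) + (2n³ - 2n² + 16n - 40)
  n⁴ - 2n³ + 9n² - 28n + 20 = ((1/2)n - 1/2)(2n³ - 2n² + 16n - 40) + (0)
Last nonzero remainder: 2n³ - 2n² + 16n - 40. Dividing through by 2 gives the monic gcd n³ - n² + 8n - 20.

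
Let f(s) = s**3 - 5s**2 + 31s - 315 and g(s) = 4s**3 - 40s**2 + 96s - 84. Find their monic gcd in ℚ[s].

s - 7

By polynomial division,
  s**3 - 5s**2 + 31s - 315 = (1/4)(4s**3 - 40s**2 + 96s - 84) + (5s**2 + 7s - 294)
  4s**3 - 40s**2 + 96s - 84 = ((4/5)s - 228/25)(5s**2 + 7s - 294) + ((9876/25)s - 69132/25)
  5s**2 + 7s - 294 = ((125/9876)s + 175/1646)((9876/25)s - 69132/25) + (0)
Last nonzero remainder: (9876/25)s - 69132/25. Dividing through by 9876/25 gives the monic gcd s - 7.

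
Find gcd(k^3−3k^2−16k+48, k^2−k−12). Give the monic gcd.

k−4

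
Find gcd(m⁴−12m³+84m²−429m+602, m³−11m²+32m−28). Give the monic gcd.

m²−9m+14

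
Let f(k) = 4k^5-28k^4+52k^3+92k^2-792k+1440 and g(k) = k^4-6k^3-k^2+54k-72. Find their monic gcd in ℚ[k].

Apply the Euclidean algorithm:
  4k^5-28k^4+52k^3+92k^2-792k+1440 = (4k-4)(k^4-6k^3-k^2+54k-72) + (32k^3-128k^2-288k+1152)
  k^4-6k^3-k^2+54k-72 = ((1/32)k-1/16)(32k^3-128k^2-288k+1152) + (0)
Last nonzero remainder: 32k^3-128k^2-288k+1152. Dividing through by 32 gives the monic gcd k^3-4k^2-9k+36.

k^3-4k^2-9k+36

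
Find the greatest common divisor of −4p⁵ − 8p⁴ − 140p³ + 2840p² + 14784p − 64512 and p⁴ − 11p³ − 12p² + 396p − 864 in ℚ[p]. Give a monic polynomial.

By polynomial division,
  −4p⁵ − 8p⁴ − 140p³ + 2840p² + 14784p − 64512 = (−4p − 52)(p⁴ − 11p³ − 12p² + 396p − 864) + (−760p³ + 3800p² + 31920p − 109440)
  p⁴ − 11p³ − 12p² + 396p − 864 = (−(1/760)p + 3/380)(−760p³ + 3800p² + 31920p − 109440) + (0)
Last nonzero remainder: −760p³ + 3800p² + 31920p − 109440. Dividing through by −760 gives the monic gcd p³ − 5p² − 42p + 144.

p³ − 5p² − 42p + 144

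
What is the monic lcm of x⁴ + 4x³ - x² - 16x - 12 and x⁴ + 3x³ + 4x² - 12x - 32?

x⁶ + 7x⁵ + 19x⁴ + 13x³ - 68x² - 164x - 96

Repeated division with remainder:
  x⁴ + 4x³ - x² - 16x - 12 = (x⁴ + 3x³ + 4x² - 12x - 32) + (x³ - 5x² - 4x + 20)
  x⁴ + 3x³ + 4x² - 12x - 32 = (x + 8)(x³ - 5x² - 4x + 20) + (48x² - 192)
  x³ - 5x² - 4x + 20 = ((1/48)x - 5/48)(48x² - 192) + (0)
Last nonzero remainder: 48x² - 192. Dividing through by 48 gives the monic gcd x² - 4.
Then lcm(f, g) = f·g / gcd(f, g); expanding and making the result monic gives the answer.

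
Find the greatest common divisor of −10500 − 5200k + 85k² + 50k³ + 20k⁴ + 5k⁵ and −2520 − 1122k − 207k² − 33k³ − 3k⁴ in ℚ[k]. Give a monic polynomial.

Repeated division with remainder:
  5k⁵ + 20k⁴ + 50k³ + 85k² − 5200k − 10500 = (−(5/3)k + 35/3)(−3k⁴ − 33k³ − 207k² − 1122k − 2520) + (90k³ + 630k² + 3690k + 18900)
  −3k⁴ − 33k³ − 207k² − 1122k − 2520 = (−(1/30)k − 2/15)(90k³ + 630k² + 3690k + 18900) + (0)
Last nonzero remainder: 90k³ + 630k² + 3690k + 18900. Dividing through by 90 gives the monic gcd k³ + 7k² + 41k + 210.

210 + 41k + 7k² + k³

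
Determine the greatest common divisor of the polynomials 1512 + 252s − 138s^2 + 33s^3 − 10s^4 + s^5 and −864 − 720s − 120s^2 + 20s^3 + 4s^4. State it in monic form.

−12 − 4s + s^2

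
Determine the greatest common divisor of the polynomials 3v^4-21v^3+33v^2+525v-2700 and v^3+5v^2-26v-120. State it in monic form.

v-5

Repeated division with remainder:
  3v^4-21v^3+33v^2+525v-2700 = (3v-36)(v^3+5v^2-26v-120) + (291v^2-51v-7020)
  v^3+5v^2-26v-120 = ((1/291)v+502/28227)(291v^2-51v-7020) + (-(9120/9409)v+45600/9409)
  291v^2-51v-7020 = (-(912673/3040)v-1100853/760)(-(9120/9409)v+45600/9409) + (0)
Last nonzero remainder: -(9120/9409)v+45600/9409. Dividing through by -9120/9409 gives the monic gcd v-5.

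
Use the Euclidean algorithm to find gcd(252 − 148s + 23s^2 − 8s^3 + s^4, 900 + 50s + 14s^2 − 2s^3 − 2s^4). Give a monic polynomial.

Repeated division with remainder:
  s^4 − 8s^3 + 23s^2 − 148s + 252 = (−1/2)(−2s^4 − 2s^3 + 14s^2 + 50s + 900) + (−9s^3 + 30s^2 − 123s + 702)
  −2s^4 − 2s^3 + 14s^2 + 50s + 900 = ((2/9)s + 26/27)(−9s^3 + 30s^2 − 123s + 702) + ((112/9)s^2 + (112/9)s + 224)
  −9s^3 + 30s^2 − 123s + 702 = (−(81/112)s + 351/112)((112/9)s^2 + (112/9)s + 224) + (0)
Last nonzero remainder: (112/9)s^2 + (112/9)s + 224. Dividing through by 112/9 gives the monic gcd s^2 + s + 18.

18 + s + s^2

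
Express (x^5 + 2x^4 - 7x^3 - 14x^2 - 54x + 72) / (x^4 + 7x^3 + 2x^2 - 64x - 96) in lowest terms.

By polynomial division,
  x^5 + 2x^4 - 7x^3 - 14x^2 - 54x + 72 = (x - 5)(x^4 + 7x^3 + 2x^2 - 64x - 96) + (26x^3 + 60x^2 - 278x - 408)
  x^4 + 7x^3 + 2x^2 - 64x - 96 = ((1/26)x + 61/338)(26x^3 + 60x^2 - 278x - 408) + ((315/169)x^2 + (315/169)x - 3780/169)
  26x^3 + 60x^2 - 278x - 408 = ((4394/315)x + 5746/315)((315/169)x^2 + (315/169)x - 3780/169) + (0)
Last nonzero remainder: (315/169)x^2 + (315/169)x - 3780/169. Dividing through by 315/169 gives the monic gcd x^2 + x - 12.
Cancel x^2 + x - 12 from numerator and denominator to get the reduced form.

(x^3 + x^2 + 4x - 6)/(x^2 + 6x + 8)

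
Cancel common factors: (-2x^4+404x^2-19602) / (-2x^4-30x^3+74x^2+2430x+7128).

Euclidean algorithm in ℚ[x]:
  -2x^4+404x^2-19602 = (-2x^4-30x^3+74x^2+2430x+7128) + (30x^3+330x^2-2430x-26730)
  -2x^4-30x^3+74x^2+2430x+7128 = (-(1/15)x-4/15)(30x^3+330x^2-2430x-26730) + (0)
Last nonzero remainder: 30x^3+330x^2-2430x-26730. Dividing through by 30 gives the monic gcd x^3+11x^2-81x-891.
Cancel x^3+11x^2-81x-891 from numerator and denominator to get the reduced form.

(x-11)/(x+4)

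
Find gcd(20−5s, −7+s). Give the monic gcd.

1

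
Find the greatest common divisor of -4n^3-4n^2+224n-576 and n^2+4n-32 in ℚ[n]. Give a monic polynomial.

n-4

By polynomial division,
  -4n^3-4n^2+224n-576 = (-4n+12)(n^2+4n-32) + (48n-192)
  n^2+4n-32 = ((1/48)n+1/6)(48n-192) + (0)
Last nonzero remainder: 48n-192. Dividing through by 48 gives the monic gcd n-4.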